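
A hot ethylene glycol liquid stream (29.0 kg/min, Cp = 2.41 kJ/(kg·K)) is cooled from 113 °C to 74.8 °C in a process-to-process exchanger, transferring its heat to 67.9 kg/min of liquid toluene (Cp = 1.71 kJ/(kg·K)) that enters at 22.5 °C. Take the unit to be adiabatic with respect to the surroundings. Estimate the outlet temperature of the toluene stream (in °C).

T_c,out = 45.5 °C

Heat released by hot stream: Q = 29.0 × 2.41 × (113 − 74.8) = 2669.8 kJ/min
Energy balance on cold side (adiabatic exchanger): Q = ṁ_c·Cp_c·(T_c,out − T_c,in)
T_c,out = 22.5 + 2669.8/(67.9 × 1.71) = 45.494 °C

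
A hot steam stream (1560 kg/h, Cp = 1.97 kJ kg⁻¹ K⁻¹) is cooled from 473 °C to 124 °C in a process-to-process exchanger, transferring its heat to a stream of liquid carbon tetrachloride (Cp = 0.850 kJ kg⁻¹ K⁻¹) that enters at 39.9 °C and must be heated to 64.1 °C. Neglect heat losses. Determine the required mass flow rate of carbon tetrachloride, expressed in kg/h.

ṁ_c = 52100 kg/h

Heat released by hot stream: Q = 1560 × 1.97 × (473 − 124) = 1.0725e+06 kJ/h
Energy balance on cold side (adiabatic exchanger): Q = ṁ_c·Cp_c·(T_c,out − T_c,in)
ṁ_c = 1.0725e+06 / [0.850 × (64.1 − 39.9)] = 52141 kg/h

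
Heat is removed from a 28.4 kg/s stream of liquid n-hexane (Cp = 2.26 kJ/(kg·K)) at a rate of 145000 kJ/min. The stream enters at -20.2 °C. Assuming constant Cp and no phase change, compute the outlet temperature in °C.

Q = 145000 kJ/min = 2416.7 kJ/s
ΔT = Q/(ṁ·Cp) = 2416.7/(28.4×2.26) = 37.652 K
T_out = -20.2 − 37.652 = -57.852 °C

T_out = -57.9 °C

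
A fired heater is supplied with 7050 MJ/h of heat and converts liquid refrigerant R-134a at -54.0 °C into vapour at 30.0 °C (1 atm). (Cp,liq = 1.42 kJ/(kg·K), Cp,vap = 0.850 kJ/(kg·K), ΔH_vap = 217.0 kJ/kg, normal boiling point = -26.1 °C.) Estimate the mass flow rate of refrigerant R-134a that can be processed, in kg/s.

Δh = 1.42×(-26.1−-54.0) + 217.0 + 0.850×(30.0−-26.1) = 304.3 kJ/kg
Q = 7050 MJ/h = 1958.3 kJ/s = 1958.3 kJ/s
ṁ = Q/Δh = 1958.3 / 304.3 = 6.4355 kg/s

ṁ = 6.44 kg/s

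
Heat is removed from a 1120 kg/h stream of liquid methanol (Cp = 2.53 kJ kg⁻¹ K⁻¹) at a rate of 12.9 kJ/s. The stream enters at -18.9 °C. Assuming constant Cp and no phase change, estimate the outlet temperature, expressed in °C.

Q = 12.9 kJ/s = 46440 kJ/h
ΔT = Q/(ṁ·Cp) = 46440/(1120×2.53) = 16.389 K
T_out = -18.9 − 16.389 = -35.289 °C

T_out = -35.3 °C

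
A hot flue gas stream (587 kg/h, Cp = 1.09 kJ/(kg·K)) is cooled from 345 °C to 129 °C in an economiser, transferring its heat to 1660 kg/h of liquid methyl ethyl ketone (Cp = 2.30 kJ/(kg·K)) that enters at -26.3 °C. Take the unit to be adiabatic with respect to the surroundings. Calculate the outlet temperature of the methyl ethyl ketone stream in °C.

T_c,out = 9.90 °C

Heat released by hot stream: Q = 587 × 1.09 × (345 − 129) = 138200 kJ/h
Energy balance on cold side (adiabatic exchanger): Q = ṁ_c·Cp_c·(T_c,out − T_c,in)
T_c,out = -26.3 + 138200/(1660 × 2.30) = 9.8978 °C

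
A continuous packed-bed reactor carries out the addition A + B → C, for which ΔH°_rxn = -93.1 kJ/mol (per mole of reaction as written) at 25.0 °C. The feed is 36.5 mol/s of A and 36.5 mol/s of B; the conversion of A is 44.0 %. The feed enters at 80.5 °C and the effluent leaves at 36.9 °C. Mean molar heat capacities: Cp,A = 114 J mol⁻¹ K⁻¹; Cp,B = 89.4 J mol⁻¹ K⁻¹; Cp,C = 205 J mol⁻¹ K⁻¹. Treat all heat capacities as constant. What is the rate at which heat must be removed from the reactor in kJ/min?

Q_out = 109000 kJ/min

Extent of reaction ξ = 0.440 × 36.5 = 16.06 mol/s
Reaction term: ξ·ΔH°_rxn = 16.06 × -93.1 = -1495.2 kJ/s
Sensible, feed 80.5→25 °C: -412.04 kJ/s
Outlet flows (mol/s): A 20.44, B 20.44, C 16.06
Sensible, products 25→36.9 °C: 88.653 kJ/s
Q = ΔH = -1818.6 kJ/s = -1818.6 kW
Heat removed = 109110 kJ/min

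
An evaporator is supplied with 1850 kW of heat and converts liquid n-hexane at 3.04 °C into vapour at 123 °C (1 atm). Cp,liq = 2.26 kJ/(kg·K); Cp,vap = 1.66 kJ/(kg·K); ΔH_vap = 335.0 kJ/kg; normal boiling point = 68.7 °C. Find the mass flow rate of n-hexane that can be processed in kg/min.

Δh = 2.26×(68.7−3.04) + 335.0 + 1.66×(123−68.7) = 573.53 kJ/kg
Q = 1850 kW = 1850 kJ/s = 111000 kJ/min
ṁ = Q/Δh = 111000 / 573.53 = 193.54 kg/min

ṁ = 194 kg/min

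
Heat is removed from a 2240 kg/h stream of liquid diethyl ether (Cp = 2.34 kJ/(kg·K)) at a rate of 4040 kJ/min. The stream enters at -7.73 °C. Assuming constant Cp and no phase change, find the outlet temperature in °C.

T_out = -54.0 °C

Q = 4040 kJ/min = 242400 kJ/h
ΔT = Q/(ṁ·Cp) = 242400/(2240×2.34) = 46.245 K
T_out = -7.73 − 46.245 = -53.975 °C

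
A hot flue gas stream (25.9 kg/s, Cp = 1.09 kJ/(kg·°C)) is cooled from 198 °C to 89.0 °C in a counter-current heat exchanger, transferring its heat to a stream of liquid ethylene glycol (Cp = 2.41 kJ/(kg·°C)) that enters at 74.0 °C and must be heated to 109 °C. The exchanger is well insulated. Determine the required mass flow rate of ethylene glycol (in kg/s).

ṁ_c = 36.5 kg/s

Heat released by hot stream: Q = 25.9 × 1.09 × (198 − 89.0) = 3077.2 kJ/s
Energy balance on cold side (adiabatic exchanger): Q = ṁ_c·Cp_c·(T_c,out − T_c,in)
ṁ_c = 3077.2 / [2.41 × (109 − 74.0)] = 36.481 kg/s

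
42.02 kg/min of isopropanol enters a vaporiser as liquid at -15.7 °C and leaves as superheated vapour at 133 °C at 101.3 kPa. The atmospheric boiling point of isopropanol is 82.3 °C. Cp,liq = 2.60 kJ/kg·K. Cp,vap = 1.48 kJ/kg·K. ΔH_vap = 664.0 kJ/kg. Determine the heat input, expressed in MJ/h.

Q = 2510 MJ/h

liquid -15.7→82.3 °C: 254.8 kJ/kg
vaporisation at 82.3 °C: 664 kJ/kg
vapour 82.3→133 °C: 75.036 kJ/kg
Δh = 254.8 + 664 + 75.036 = 993.84 kJ/kg
Q = ṁ·Δh = 42.02 kg/min × 993.84 kJ/kg = 41761 kJ/min
|Q| = 696.02 kW = 2505.7 MJ/h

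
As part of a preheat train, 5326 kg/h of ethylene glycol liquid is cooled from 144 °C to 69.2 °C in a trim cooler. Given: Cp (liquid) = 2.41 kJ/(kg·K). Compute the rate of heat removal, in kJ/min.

Q = ṁ·Cp·ΔT = 5326 × 2.41 × (69.2 − 144) = -960110 kJ/h
Converting: 960110 / 3600 s = 266.7 kW
Cooling duty = 16002 kJ/min

Q_c = 16000 kJ/min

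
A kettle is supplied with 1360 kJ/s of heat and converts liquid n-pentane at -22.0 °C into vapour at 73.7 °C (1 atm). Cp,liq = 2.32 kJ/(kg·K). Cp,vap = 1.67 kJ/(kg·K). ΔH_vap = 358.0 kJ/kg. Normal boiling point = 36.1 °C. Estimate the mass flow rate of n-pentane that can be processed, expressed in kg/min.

Δh = 2.32×(36.1−-22.0) + 358.0 + 1.67×(73.7−36.1) = 555.58 kJ/kg
Q = 1360 kJ/s = 1360 kJ/s = 81600 kJ/min
ṁ = Q/Δh = 81600 / 555.58 = 146.87 kg/min

ṁ = 147 kg/min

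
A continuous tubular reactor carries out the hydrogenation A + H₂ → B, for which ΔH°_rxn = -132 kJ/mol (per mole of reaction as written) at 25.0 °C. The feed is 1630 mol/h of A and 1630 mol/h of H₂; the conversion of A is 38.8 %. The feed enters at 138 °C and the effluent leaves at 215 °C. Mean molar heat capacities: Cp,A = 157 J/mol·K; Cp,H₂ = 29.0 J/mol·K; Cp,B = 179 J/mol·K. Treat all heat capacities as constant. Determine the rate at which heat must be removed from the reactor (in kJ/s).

Q_out = 16.9 kJ/s

Extent of reaction ξ = 0.388 × 1630 = 632.44 mol/h
Reaction term: ξ·ΔH°_rxn = 632.44 × -132 = -83482 kJ/h
Sensible, feed 138→25 °C: -34259 kJ/h
Outlet flows (mol/h): A 997.56, H₂ 997.56, B 632.44
Sensible, products 25→215 °C: 56763 kJ/h
Q = ΔH = -60978 kJ/h = -16.938 kW
Heat removed = 16.938 kJ/s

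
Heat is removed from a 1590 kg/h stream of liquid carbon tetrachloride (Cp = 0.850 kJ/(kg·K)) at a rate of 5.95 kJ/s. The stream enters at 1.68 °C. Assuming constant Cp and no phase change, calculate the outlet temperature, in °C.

Q = 5.95 kJ/s = 21420 kJ/h
ΔT = Q/(ṁ·Cp) = 21420/(1590×0.850) = 15.849 K
T_out = 1.68 − 15.849 = -14.169 °C

T_out = -14.2 °C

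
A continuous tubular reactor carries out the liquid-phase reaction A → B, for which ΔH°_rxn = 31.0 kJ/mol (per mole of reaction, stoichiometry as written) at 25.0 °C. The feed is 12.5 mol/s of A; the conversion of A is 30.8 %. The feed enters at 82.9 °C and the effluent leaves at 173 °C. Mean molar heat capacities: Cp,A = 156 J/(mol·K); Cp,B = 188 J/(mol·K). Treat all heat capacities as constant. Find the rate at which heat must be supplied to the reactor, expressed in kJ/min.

Q_in = 18800 kJ/min

Extent of reaction ξ = 0.308 × 12.5 = 3.85 mol/s
Reaction term: ξ·ΔH°_rxn = 3.85 × 31.0 = 119.35 kJ/s
Sensible, feed 82.9→25 °C: -112.91 kJ/s
Outlet flows (mol/s): A 8.65, B 3.85
Sensible, products 25→173 °C: 306.83 kJ/s
Q = ΔH = 313.28 kJ/s = 313.28 kW
Heat supplied = 18797 kJ/min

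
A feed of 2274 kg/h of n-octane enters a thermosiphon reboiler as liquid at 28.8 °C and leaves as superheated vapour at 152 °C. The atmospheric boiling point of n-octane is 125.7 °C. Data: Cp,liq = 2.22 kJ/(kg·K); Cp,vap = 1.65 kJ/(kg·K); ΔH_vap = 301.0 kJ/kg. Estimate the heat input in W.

Q = 353000 W

liquid 28.8→125.7 °C: 215.12 kJ/kg
vaporisation at 125.7 °C: 301 kJ/kg
vapour 125.7→152 °C: 43.395 kJ/kg
Δh = 215.12 + 301 + 43.395 = 559.51 kJ/kg
Q = ṁ·Δh = 2274 kg/h × 559.51 kJ/kg = 1.2723e+06 kJ/h
|Q| = 353.43 kW = 353430 W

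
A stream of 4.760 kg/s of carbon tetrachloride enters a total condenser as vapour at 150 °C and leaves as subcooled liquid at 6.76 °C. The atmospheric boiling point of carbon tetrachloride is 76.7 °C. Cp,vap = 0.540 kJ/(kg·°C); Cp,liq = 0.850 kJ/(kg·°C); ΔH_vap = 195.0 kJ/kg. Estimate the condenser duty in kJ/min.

vapour 150→76.7 °C: -39.582 kJ/kg
condensation at 76.7 °C: -195 kJ/kg
liquid 76.7→6.76 °C: -59.449 kJ/kg
Δh = -39.582 + -195 + -59.449 = -294.03 kJ/kg
Q = ṁ·Δh = 4.760 kg/s × -294.03 kJ/kg = -1399.6 kJ/s
|Q| = 1399.6 kW = 83975 kJ/min

Q_c = 84000 kJ/min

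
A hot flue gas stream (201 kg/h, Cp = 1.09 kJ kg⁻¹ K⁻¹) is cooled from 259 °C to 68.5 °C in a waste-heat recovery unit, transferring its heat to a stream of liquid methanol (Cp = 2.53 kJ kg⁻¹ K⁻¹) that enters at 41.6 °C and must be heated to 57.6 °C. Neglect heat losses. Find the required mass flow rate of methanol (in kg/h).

ṁ_c = 1030 kg/h

Heat released by hot stream: Q = 201 × 1.09 × (259 − 68.5) = 41737 kJ/h
Energy balance on cold side (adiabatic exchanger): Q = ṁ_c·Cp_c·(T_c,out − T_c,in)
ṁ_c = 41737 / [2.53 × (57.6 − 41.6)] = 1031 kg/h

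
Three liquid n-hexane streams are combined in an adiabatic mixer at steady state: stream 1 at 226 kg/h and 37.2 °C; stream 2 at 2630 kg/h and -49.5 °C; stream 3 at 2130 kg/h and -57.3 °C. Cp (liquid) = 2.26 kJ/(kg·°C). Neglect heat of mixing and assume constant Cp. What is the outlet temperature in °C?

Adiabatic, steady state ⇒ Σ ṁᵢCp,ᵢ(T_out − Tᵢ) = 0
Σ ṁᵢCp,ᵢTᵢ = 226×2.26×37.2 + 2630×2.26×-49.5 + 2130×2.26×-57.3 = -551050
Σ ṁᵢCp,ᵢ = 226×2.26 + 2630×2.26 + 2130×2.26 = 11268
T_out = -551050 / 11268 = -48.902 °C

T_out = -48.9 °C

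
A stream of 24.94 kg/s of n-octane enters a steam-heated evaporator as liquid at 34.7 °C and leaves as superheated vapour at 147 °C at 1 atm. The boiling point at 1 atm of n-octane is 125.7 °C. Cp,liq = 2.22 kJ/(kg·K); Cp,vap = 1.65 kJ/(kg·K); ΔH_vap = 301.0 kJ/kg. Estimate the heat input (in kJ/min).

Q = 805000 kJ/min

liquid 34.7→125.7 °C: 202.02 kJ/kg
vaporisation at 125.7 °C: 301 kJ/kg
vapour 125.7→147 °C: 35.145 kJ/kg
Δh = 202.02 + 301 + 35.145 = 538.16 kJ/kg
Q = ṁ·Δh = 24.94 kg/s × 538.16 kJ/kg = 13422 kJ/s
|Q| = 13422 kW = 805310 kJ/min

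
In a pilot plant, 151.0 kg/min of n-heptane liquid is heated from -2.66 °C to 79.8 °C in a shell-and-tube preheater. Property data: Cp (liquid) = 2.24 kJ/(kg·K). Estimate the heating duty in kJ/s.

Q = 465 kJ/s

Q = ṁ·Cp·ΔT = 151.0 × 2.24 × (79.8 − -2.66) = 27891 kJ/min
Converting: 27891 / 60 s = 464.85 kW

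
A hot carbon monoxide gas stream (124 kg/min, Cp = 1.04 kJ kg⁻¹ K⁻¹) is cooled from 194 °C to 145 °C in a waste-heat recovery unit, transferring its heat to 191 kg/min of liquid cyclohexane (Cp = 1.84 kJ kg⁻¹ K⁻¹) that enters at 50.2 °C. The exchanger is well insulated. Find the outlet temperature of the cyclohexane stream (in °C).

Heat released by hot stream: Q = 124 × 1.04 × (194 − 145) = 6319 kJ/min
Energy balance on cold side (adiabatic exchanger): Q = ṁ_c·Cp_c·(T_c,out − T_c,in)
T_c,out = 50.2 + 6319/(191 × 1.84) = 68.18 °C

T_c,out = 68.2 °C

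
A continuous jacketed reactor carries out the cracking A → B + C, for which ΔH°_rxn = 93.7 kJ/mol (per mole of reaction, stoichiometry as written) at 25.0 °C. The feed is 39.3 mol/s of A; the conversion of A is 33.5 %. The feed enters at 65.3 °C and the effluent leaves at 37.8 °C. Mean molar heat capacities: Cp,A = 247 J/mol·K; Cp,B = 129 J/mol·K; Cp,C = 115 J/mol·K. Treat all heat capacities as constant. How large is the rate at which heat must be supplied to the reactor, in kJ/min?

Extent of reaction ξ = 0.335 × 39.3 = 13.165 mol/s
Reaction term: ξ·ΔH°_rxn = 13.165 × 93.7 = 1233.6 kJ/s
Sensible, feed 65.3→25 °C: -391.2 kJ/s
Outlet flows (mol/s): A 26.134, B 13.165, C 13.165
Sensible, products 25→37.8 °C: 123.75 kJ/s
Q = ΔH = 966.16 kJ/s = 966.16 kW
Heat supplied = 57969 kJ/min

Q_in = 58000 kJ/min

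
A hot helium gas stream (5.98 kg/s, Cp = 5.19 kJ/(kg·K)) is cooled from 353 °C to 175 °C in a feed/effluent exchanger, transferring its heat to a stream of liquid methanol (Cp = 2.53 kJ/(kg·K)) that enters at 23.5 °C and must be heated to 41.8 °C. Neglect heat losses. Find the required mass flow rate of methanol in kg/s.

ṁ_c = 119 kg/s

Heat released by hot stream: Q = 5.98 × 5.19 × (353 − 175) = 5524.4 kJ/s
Energy balance on cold side (adiabatic exchanger): Q = ṁ_c·Cp_c·(T_c,out − T_c,in)
ṁ_c = 5524.4 / [2.53 × (41.8 − 23.5)] = 119.32 kg/s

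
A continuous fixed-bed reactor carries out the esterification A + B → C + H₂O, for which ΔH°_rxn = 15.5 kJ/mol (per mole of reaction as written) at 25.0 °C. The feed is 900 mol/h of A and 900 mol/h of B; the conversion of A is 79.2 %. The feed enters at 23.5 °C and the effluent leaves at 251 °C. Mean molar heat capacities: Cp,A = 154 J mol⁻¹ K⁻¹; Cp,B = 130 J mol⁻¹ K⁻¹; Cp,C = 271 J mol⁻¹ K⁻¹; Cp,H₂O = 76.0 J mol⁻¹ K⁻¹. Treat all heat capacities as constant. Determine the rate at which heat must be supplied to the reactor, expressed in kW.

Q_in = 22.0 kW

Extent of reaction ξ = 0.792 × 900 = 712.8 mol/h
Reaction term: ξ·ΔH°_rxn = 712.8 × 15.5 = 11048 kJ/h
Sensible, feed 23.5→25 °C: 383.4 kJ/h
Outlet flows (mol/h): A 187.2, B 187.2, C 712.8, H₂O 712.8
Sensible, products 25→251 °C: 67914 kJ/h
Q = ΔH = 79346 kJ/h = 22.041 kW
Heat supplied = 22.041 kW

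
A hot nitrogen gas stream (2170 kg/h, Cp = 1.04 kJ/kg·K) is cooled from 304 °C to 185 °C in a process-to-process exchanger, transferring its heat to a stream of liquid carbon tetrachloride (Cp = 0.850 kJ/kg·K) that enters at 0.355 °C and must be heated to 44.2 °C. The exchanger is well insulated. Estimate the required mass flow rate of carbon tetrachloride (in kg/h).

ṁ_c = 7210 kg/h

Heat released by hot stream: Q = 2170 × 1.04 × (304 − 185) = 268560 kJ/h
Energy balance on cold side (adiabatic exchanger): Q = ṁ_c·Cp_c·(T_c,out − T_c,in)
ṁ_c = 268560 / [0.850 × (44.2 − 0.355)] = 7206.1 kg/h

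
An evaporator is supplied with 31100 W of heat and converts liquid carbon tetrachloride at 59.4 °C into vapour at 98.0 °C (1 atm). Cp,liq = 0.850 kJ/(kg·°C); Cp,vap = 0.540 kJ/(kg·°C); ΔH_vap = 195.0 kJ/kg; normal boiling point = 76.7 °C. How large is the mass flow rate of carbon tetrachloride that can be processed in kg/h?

ṁ = 506 kg/h

Δh = 0.850×(76.7−59.4) + 195.0 + 0.540×(98.0−76.7) = 221.21 kJ/kg
Q = 31100 W = 31.1 kJ/s = 111960 kJ/h
ṁ = Q/Δh = 111960 / 221.21 = 506.13 kg/h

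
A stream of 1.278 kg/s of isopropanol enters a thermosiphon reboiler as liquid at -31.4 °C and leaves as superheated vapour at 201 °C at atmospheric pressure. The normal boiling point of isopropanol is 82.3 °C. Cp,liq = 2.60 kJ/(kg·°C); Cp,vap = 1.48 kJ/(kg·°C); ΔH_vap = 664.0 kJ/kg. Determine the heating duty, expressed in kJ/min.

liquid -31.4→82.3 °C: 295.62 kJ/kg
vaporisation at 82.3 °C: 664 kJ/kg
vapour 82.3→201 °C: 175.68 kJ/kg
Δh = 295.62 + 664 + 175.68 = 1135.3 kJ/kg
Q = ṁ·Δh = 1.278 kg/s × 1135.3 kJ/kg = 1450.9 kJ/s
|Q| = 1450.9 kW = 87054 kJ/min

Q = 87100 kJ/min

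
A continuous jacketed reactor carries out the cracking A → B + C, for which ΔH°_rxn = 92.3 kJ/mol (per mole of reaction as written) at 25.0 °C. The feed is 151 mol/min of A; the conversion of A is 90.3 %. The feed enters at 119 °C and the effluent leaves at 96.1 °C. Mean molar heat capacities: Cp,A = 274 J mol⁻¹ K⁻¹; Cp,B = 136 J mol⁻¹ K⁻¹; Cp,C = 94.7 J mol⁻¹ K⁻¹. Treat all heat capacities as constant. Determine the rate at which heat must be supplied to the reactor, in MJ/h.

Extent of reaction ξ = 0.903 × 151 = 136.35 mol/min
Reaction term: ξ·ΔH°_rxn = 136.35 × 92.3 = 12585 kJ/min
Sensible, feed 119→25 °C: -3889.2 kJ/min
Outlet flows (mol/min): A 14.647, B 136.35, C 136.35
Sensible, products 25→96.1 °C: 2521.9 kJ/min
Q = ΔH = 11218 kJ/min = 186.97 kW
Heat supplied = 673.09 MJ/h

Q_in = 673 MJ/h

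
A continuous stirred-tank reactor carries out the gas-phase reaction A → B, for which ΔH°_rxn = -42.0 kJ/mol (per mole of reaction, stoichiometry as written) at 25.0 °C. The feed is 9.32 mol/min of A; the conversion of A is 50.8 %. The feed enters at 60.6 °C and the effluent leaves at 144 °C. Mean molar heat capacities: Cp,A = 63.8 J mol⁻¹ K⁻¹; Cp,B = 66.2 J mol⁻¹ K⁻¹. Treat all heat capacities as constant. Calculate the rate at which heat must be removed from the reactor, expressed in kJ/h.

Q_out = 8870 kJ/h

Extent of reaction ξ = 0.508 × 9.32 = 4.7346 mol/min
Reaction term: ξ·ΔH°_rxn = 4.7346 × -42.0 = -198.85 kJ/min
Sensible, feed 60.6→25 °C: -21.168 kJ/min
Outlet flows (mol/min): A 4.5854, B 4.7346
Sensible, products 25→144 °C: 72.111 kJ/min
Q = ΔH = -147.91 kJ/min = -2.4651 kW
Heat removed = 8874.5 kJ/h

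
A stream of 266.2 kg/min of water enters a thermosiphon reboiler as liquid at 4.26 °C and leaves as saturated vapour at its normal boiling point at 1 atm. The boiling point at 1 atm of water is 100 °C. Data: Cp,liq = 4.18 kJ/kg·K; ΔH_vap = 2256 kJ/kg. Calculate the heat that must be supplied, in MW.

liquid 4.26→100 °C: 400.19 kJ/kg
vaporisation at 100 °C: 2256 kJ/kg
Δh = 400.19 + 2256 = 2656.2 kJ/kg
Q = ṁ·Δh = 266.2 kg/min × 2656.2 kJ/kg = 707080 kJ/min
|Q| = 11785 kW = 11.785 MW

Q = 11.8 MW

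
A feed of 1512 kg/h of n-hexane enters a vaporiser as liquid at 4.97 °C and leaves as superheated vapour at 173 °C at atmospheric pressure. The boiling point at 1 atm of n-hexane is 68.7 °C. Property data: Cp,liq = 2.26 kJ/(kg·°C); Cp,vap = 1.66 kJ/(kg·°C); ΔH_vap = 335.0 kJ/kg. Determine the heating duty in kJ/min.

liquid 4.97→68.7 °C: 144.03 kJ/kg
vaporisation at 68.7 °C: 335 kJ/kg
vapour 68.7→173 °C: 173.14 kJ/kg
Δh = 144.03 + 335 + 173.14 = 652.17 kJ/kg
Q = ṁ·Δh = 1512 kg/h × 652.17 kJ/kg = 986080 kJ/h
|Q| = 273.91 kW = 16435 kJ/min

Q = 16400 kJ/min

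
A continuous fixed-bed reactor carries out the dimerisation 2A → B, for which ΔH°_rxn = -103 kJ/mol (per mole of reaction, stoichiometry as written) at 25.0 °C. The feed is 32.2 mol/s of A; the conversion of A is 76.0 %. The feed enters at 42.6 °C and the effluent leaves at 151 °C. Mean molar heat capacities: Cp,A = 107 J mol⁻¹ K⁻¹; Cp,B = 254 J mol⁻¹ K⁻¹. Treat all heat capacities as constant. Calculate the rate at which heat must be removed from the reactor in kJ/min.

Q_out = 49500 kJ/min

Extent of reaction ξ = 0.760 × 32.2 / 2 = 12.236 mol/s
Reaction term: ξ·ΔH°_rxn = 12.236 × -103 = -1260.3 kJ/s
Sensible, feed 42.6→25 °C: -60.639 kJ/s
Outlet flows (mol/s): A 7.728, B 12.236
Sensible, products 25→151 °C: 495.79 kJ/s
Q = ΔH = -825.16 kJ/s = -825.16 kW
Heat removed = 49509 kJ/min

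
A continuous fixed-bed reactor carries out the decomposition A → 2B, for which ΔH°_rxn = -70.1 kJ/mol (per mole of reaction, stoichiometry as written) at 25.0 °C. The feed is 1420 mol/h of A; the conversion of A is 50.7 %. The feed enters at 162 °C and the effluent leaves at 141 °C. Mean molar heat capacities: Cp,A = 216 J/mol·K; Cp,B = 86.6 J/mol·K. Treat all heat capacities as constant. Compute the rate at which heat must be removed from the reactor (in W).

Q_out = 16800 W

Extent of reaction ξ = 0.507 × 1420 = 719.94 mol/h
Reaction term: ξ·ΔH°_rxn = 719.94 × -70.1 = -50468 kJ/h
Sensible, feed 162→25 °C: -42021 kJ/h
Outlet flows (mol/h): A 700.06, B 1439.9
Sensible, products 25→141 °C: 32005 kJ/h
Q = ΔH = -60483 kJ/h = -16.801 kW
Heat removed = 16801 W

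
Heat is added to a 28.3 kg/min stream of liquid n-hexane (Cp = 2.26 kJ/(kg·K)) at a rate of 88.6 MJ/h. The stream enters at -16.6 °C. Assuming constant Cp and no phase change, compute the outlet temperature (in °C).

Q = 88.6 MJ/h = 1476.7 kJ/min
ΔT = Q/(ṁ·Cp) = 1476.7/(28.3×2.26) = 23.088 K
T_out = -16.6 + 23.088 = 6.4881 °C

T_out = 6.49 °C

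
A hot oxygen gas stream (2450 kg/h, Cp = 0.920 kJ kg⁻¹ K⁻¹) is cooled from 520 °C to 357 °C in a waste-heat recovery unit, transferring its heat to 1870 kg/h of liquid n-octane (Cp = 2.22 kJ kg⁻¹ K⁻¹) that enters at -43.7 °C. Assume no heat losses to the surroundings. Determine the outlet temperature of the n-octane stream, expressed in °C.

T_c,out = 44.8 °C

Heat released by hot stream: Q = 2450 × 0.920 × (520 − 357) = 367400 kJ/h
Energy balance on cold side (adiabatic exchanger): Q = ṁ_c·Cp_c·(T_c,out − T_c,in)
T_c,out = -43.7 + 367400/(1870 × 2.22) = 44.801 °C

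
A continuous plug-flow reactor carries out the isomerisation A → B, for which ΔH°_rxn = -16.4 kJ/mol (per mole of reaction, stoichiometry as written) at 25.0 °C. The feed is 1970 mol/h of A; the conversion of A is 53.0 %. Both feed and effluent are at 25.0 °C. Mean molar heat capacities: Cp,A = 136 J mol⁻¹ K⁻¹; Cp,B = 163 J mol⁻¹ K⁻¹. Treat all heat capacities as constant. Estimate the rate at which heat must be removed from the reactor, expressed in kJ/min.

Q_out = 285 kJ/min

Extent of reaction ξ = 0.530 × 1970 = 1044.1 mol/h
Reaction term: ξ·ΔH°_rxn = 1044.1 × -16.4 = -17123 kJ/h
Q = ΔH = -17123 kJ/h = -4.7565 kW
Heat removed = 285.39 kJ/min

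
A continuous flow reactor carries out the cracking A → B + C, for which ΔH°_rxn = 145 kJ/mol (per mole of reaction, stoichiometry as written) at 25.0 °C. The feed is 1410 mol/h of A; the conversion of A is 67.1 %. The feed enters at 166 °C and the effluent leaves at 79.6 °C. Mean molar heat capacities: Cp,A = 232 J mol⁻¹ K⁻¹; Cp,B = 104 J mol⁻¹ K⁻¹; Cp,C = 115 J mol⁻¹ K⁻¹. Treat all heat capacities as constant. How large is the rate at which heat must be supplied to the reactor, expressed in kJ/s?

Q_in = 30.1 kJ/s

Extent of reaction ξ = 0.671 × 1410 = 946.11 mol/h
Reaction term: ξ·ΔH°_rxn = 946.11 × 145 = 137190 kJ/h
Sensible, feed 166→25 °C: -46124 kJ/h
Outlet flows (mol/h): A 463.89, B 946.11, C 946.11
Sensible, products 25→79.6 °C: 17189 kJ/h
Q = ΔH = 108250 kJ/h = 30.07 kW
Heat supplied = 30.07 kJ/s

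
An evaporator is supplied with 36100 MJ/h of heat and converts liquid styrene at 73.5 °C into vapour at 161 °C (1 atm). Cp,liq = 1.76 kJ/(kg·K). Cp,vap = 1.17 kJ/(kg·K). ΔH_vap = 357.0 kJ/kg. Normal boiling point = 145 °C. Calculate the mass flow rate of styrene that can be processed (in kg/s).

ṁ = 20.0 kg/s

Δh = 1.76×(145−73.5) + 357.0 + 1.17×(161−145) = 501.56 kJ/kg
Q = 36100 MJ/h = 10028 kJ/s = 10028 kJ/s
ṁ = Q/Δh = 10028 / 501.56 = 19.993 kg/s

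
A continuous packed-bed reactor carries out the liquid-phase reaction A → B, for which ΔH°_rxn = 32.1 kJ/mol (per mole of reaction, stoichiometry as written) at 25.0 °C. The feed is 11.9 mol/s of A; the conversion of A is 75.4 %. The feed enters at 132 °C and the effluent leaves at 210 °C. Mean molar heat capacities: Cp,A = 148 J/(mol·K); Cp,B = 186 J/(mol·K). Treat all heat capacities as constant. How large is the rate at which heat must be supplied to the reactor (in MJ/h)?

Q_in = 1760 MJ/h

Extent of reaction ξ = 0.754 × 11.9 = 8.9726 mol/s
Reaction term: ξ·ΔH°_rxn = 8.9726 × 32.1 = 288.02 kJ/s
Sensible, feed 132→25 °C: -188.45 kJ/s
Outlet flows (mol/s): A 2.9274, B 8.9726
Sensible, products 25→210 °C: 388.9 kJ/s
Q = ΔH = 488.47 kJ/s = 488.47 kW
Heat supplied = 1758.5 MJ/h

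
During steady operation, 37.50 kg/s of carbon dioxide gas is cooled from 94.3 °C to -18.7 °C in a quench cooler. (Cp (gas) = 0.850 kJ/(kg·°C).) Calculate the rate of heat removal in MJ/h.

Q_c = 13000 MJ/h

Q = ṁ·Cp·ΔT = 37.50 × 0.850 × (-18.7 − 94.3) = -3601.9 kJ/s
Cooling duty = 12967 MJ/h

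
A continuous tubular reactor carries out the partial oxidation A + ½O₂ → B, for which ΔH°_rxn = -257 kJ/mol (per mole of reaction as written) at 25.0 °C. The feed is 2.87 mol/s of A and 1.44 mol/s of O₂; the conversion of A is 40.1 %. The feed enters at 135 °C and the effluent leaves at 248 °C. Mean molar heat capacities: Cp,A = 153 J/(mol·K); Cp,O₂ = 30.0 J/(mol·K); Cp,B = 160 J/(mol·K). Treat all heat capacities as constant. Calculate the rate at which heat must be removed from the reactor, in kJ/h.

Extent of reaction ξ = 0.401 × 2.87 = 1.1509 mol/s
Reaction term: ξ·ΔH°_rxn = 1.1509 × -257 = -295.77 kJ/s
Sensible, feed 135→25 °C: -53.054 kJ/s
Outlet flows (mol/s): A 1.7191, O₂ 0.86456, B 1.1509
Sensible, products 25→248 °C: 105.5 kJ/s
Q = ΔH = -243.33 kJ/s = -243.33 kW
Heat removed = 875970 kJ/h

Q_out = 876000 kJ/h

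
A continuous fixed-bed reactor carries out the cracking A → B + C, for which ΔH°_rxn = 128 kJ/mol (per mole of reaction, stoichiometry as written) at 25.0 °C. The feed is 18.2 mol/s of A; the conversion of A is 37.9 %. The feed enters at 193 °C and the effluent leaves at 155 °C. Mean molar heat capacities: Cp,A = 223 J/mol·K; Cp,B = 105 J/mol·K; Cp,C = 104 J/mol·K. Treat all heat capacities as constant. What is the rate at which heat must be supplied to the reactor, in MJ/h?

Q_in = 2580 MJ/h

Extent of reaction ξ = 0.379 × 18.2 = 6.8978 mol/s
Reaction term: ξ·ΔH°_rxn = 6.8978 × 128 = 882.92 kJ/s
Sensible, feed 193→25 °C: -681.84 kJ/s
Outlet flows (mol/s): A 11.302, B 6.8978, C 6.8978
Sensible, products 25→155 °C: 515.06 kJ/s
Q = ΔH = 716.14 kJ/s = 716.14 kW
Heat supplied = 2578.1 MJ/h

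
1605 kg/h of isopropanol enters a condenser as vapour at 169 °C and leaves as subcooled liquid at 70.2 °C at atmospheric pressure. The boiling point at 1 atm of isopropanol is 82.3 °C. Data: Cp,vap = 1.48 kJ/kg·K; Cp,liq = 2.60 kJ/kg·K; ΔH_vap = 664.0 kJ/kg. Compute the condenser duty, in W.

vapour 169→82.3 °C: -128.32 kJ/kg
condensation at 82.3 °C: -664 kJ/kg
liquid 82.3→70.2 °C: -31.46 kJ/kg
Δh = -128.32 + -664 + -31.46 = -823.78 kJ/kg
Q = ṁ·Δh = 1605 kg/h × -823.78 kJ/kg = -1.3222e+06 kJ/h
|Q| = 367.27 kW = 367270 W

Q_c = 367000 W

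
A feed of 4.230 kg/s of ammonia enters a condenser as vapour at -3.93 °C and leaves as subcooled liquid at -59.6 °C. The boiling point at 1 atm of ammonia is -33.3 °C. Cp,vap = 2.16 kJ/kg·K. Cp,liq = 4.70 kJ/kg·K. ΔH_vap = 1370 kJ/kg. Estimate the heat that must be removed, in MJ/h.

Q_c = 23700 MJ/h

vapour -3.93→-33.3 °C: -63.439 kJ/kg
condensation at -33.3 °C: -1370 kJ/kg
liquid -33.3→-59.6 °C: -123.61 kJ/kg
Δh = -63.439 + -1370 + -123.61 = -1557 kJ/kg
Q = ṁ·Δh = 4.230 kg/s × -1557 kJ/kg = -6586.3 kJ/s
|Q| = 6586.3 kW = 23711 MJ/h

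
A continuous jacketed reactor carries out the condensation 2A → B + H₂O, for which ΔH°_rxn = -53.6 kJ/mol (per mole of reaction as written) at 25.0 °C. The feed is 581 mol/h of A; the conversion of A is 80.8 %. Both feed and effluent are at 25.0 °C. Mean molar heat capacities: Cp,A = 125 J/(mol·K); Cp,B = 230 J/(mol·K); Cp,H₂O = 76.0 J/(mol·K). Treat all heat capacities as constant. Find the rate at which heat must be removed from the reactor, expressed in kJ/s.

Extent of reaction ξ = 0.808 × 581 / 2 = 234.72 mol/h
Reaction term: ξ·ΔH°_rxn = 234.72 × -53.6 = -12581 kJ/h
Q = ΔH = -12581 kJ/h = -3.4948 kW
Heat removed = 3.4948 kJ/s

Q_out = 3.49 kJ/s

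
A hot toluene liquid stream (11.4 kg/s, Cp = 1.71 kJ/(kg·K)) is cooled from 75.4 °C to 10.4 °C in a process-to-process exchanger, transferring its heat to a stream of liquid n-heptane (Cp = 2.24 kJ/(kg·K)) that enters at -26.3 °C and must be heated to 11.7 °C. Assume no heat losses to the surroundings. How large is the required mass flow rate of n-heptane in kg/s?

ṁ_c = 14.9 kg/s

Heat released by hot stream: Q = 11.4 × 1.71 × (75.4 − 10.4) = 1267.1 kJ/s
Energy balance on cold side (adiabatic exchanger): Q = ṁ_c·Cp_c·(T_c,out − T_c,in)
ṁ_c = 1267.1 / [2.24 × (11.7 − -26.3)] = 14.886 kg/s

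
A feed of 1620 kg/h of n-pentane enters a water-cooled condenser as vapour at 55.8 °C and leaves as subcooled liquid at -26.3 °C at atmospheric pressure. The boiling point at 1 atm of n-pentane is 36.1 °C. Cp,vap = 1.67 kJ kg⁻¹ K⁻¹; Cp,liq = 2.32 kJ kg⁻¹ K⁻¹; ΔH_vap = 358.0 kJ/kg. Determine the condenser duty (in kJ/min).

vapour 55.8→36.1 °C: -32.899 kJ/kg
condensation at 36.1 °C: -358 kJ/kg
liquid 36.1→-26.3 °C: -144.77 kJ/kg
Δh = -32.899 + -358 + -144.77 = -535.67 kJ/kg
Q = ṁ·Δh = 1620 kg/h × -535.67 kJ/kg = -867780 kJ/h
|Q| = 241.05 kW = 14463 kJ/min

Q_c = 14500 kJ/min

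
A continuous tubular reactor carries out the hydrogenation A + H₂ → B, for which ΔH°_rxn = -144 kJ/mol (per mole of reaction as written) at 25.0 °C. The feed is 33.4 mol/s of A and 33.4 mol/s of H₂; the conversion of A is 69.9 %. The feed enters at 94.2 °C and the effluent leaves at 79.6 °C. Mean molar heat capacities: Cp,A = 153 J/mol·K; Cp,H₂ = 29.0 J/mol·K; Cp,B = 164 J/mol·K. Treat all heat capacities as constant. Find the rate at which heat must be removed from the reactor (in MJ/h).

Q_out = 12500 MJ/h

Extent of reaction ξ = 0.699 × 33.4 = 23.347 mol/s
Reaction term: ξ·ΔH°_rxn = 23.347 × -144 = -3361.9 kJ/s
Sensible, feed 94.2→25 °C: -420.65 kJ/s
Outlet flows (mol/s): A 10.053, H₂ 10.053, B 23.347
Sensible, products 25→79.6 °C: 308.96 kJ/s
Q = ΔH = -3473.6 kJ/s = -3473.6 kW
Heat removed = 12505 MJ/h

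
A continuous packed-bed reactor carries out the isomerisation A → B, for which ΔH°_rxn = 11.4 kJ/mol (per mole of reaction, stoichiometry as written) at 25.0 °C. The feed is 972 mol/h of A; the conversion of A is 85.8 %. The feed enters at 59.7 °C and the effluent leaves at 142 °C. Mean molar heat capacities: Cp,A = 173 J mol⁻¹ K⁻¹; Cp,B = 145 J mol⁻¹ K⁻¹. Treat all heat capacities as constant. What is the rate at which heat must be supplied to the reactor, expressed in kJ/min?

Extent of reaction ξ = 0.858 × 972 = 833.98 mol/h
Reaction term: ξ·ΔH°_rxn = 833.98 × 11.4 = 9507.3 kJ/h
Sensible, feed 59.7→25 °C: -5835 kJ/h
Outlet flows (mol/h): A 138.02, B 833.98
Sensible, products 25→142 °C: 16942 kJ/h
Q = ΔH = 20614 kJ/h = 5.7262 kW
Heat supplied = 343.57 kJ/min

Q_in = 344 kJ/min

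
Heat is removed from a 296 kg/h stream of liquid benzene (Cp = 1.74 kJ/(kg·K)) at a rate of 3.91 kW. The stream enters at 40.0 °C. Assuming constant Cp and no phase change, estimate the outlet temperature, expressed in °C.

Q = 3.91 kW = 14076 kJ/h
ΔT = Q/(ṁ·Cp) = 14076/(296×1.74) = 27.33 K
T_out = 40.0 − 27.33 = 12.67 °C

T_out = 12.7 °C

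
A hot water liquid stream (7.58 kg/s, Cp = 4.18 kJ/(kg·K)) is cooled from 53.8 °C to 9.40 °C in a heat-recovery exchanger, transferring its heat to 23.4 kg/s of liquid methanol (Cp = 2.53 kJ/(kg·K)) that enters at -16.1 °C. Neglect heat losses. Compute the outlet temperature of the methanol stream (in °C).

Heat released by hot stream: Q = 7.58 × 4.18 × (53.8 − 9.40) = 1406.8 kJ/s
Energy balance on cold side (adiabatic exchanger): Q = ṁ_c·Cp_c·(T_c,out − T_c,in)
T_c,out = -16.1 + 1406.8/(23.4 × 2.53) = 7.6625 °C

T_c,out = 7.66 °C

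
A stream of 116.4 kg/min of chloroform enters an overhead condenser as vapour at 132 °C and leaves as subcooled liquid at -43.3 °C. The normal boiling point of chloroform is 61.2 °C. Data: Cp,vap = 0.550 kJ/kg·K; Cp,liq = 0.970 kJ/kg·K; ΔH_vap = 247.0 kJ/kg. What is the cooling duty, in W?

vapour 132→61.2 °C: -38.94 kJ/kg
condensation at 61.2 °C: -247 kJ/kg
liquid 61.2→-43.3 °C: -101.36 kJ/kg
Δh = -38.94 + -247 + -101.36 = -387.31 kJ/kg
Q = ṁ·Δh = 116.4 kg/min × -387.31 kJ/kg = -45082 kJ/min
|Q| = 751.37 kW = 751370 W

Q_c = 751000 W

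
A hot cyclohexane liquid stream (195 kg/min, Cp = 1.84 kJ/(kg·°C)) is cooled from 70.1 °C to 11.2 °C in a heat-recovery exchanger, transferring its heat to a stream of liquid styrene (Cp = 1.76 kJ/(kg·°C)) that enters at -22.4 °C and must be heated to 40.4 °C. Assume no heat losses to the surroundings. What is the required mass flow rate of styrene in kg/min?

Heat released by hot stream: Q = 195 × 1.84 × (70.1 − 11.2) = 21133 kJ/min
Energy balance on cold side (adiabatic exchanger): Q = ṁ_c·Cp_c·(T_c,out − T_c,in)
ṁ_c = 21133 / [1.76 × (40.4 − -22.4)] = 191.2 kg/min

ṁ_c = 191 kg/min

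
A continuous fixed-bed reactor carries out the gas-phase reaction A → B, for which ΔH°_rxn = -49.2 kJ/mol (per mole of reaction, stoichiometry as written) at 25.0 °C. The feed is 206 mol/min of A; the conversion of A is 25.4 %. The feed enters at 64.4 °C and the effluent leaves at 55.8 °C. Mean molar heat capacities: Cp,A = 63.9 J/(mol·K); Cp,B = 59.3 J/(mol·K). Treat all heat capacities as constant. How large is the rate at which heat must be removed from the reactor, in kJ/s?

Extent of reaction ξ = 0.254 × 206 = 52.324 mol/min
Reaction term: ξ·ΔH°_rxn = 52.324 × -49.2 = -2574.3 kJ/min
Sensible, feed 64.4→25 °C: -518.64 kJ/min
Outlet flows (mol/min): A 153.68, B 52.324
Sensible, products 25→55.8 °C: 398.02 kJ/min
Q = ΔH = -2695 kJ/min = -44.916 kW
Heat removed = 44.916 kJ/s

Q_out = 44.9 kJ/s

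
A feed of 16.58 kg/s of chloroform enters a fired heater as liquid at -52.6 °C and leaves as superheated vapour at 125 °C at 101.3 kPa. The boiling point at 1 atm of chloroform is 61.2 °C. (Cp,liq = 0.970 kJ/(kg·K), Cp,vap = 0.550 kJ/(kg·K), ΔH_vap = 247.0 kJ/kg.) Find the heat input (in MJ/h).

liquid -52.6→61.2 °C: 110.39 kJ/kg
vaporisation at 61.2 °C: 247 kJ/kg
vapour 61.2→125 °C: 35.09 kJ/kg
Δh = 110.39 + 247 + 35.09 = 392.48 kJ/kg
Q = ṁ·Δh = 16.58 kg/s × 392.48 kJ/kg = 6507.3 kJ/s
|Q| = 6507.3 kW = 23426 MJ/h

Q = 23400 MJ/h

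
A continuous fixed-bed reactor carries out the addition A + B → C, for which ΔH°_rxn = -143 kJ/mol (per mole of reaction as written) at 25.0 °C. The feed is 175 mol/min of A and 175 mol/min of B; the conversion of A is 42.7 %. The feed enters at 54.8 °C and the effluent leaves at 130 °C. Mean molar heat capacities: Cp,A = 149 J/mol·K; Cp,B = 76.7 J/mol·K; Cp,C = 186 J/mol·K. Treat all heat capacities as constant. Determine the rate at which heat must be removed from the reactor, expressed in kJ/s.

Q_out = 134 kJ/s

Extent of reaction ξ = 0.427 × 175 = 74.725 mol/min
Reaction term: ξ·ΔH°_rxn = 74.725 × -143 = -10686 kJ/min
Sensible, feed 54.8→25 °C: -1177 kJ/min
Outlet flows (mol/min): A 100.28, B 100.28, C 74.725
Sensible, products 25→130 °C: 3835.7 kJ/min
Q = ΔH = -8027 kJ/min = -133.78 kW
Heat removed = 133.78 kJ/s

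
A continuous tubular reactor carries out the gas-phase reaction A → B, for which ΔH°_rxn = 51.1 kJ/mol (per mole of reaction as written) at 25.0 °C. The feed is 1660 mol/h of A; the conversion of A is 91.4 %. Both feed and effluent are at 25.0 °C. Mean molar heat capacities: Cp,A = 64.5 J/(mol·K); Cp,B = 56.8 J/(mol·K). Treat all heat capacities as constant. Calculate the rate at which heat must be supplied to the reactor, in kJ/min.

Q_in = 1290 kJ/min

Extent of reaction ξ = 0.914 × 1660 = 1517.2 mol/h
Reaction term: ξ·ΔH°_rxn = 1517.2 × 51.1 = 77531 kJ/h
Q = ΔH = 77531 kJ/h = 21.536 kW
Heat supplied = 1292.2 kJ/min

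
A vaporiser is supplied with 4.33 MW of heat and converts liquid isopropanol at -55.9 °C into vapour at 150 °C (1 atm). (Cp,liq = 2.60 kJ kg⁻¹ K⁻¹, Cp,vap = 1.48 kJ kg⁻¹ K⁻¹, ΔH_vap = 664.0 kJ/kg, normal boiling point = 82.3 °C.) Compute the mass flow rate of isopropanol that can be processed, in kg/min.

ṁ = 231 kg/min

Δh = 2.60×(82.3−-55.9) + 664.0 + 1.48×(150−82.3) = 1123.5 kJ/kg
Q = 4.33 MW = 4330 kJ/s = 259800 kJ/min
ṁ = Q/Δh = 259800 / 1123.5 = 231.24 kg/min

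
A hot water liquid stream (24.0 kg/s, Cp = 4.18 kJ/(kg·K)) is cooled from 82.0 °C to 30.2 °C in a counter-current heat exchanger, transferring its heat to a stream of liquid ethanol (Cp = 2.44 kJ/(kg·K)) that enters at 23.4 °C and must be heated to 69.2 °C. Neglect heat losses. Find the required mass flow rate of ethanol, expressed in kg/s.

Heat released by hot stream: Q = 24.0 × 4.18 × (82.0 − 30.2) = 5196.6 kJ/s
Energy balance on cold side (adiabatic exchanger): Q = ṁ_c·Cp_c·(T_c,out − T_c,in)
ṁ_c = 5196.6 / [2.44 × (69.2 − 23.4)] = 46.501 kg/s

ṁ_c = 46.5 kg/s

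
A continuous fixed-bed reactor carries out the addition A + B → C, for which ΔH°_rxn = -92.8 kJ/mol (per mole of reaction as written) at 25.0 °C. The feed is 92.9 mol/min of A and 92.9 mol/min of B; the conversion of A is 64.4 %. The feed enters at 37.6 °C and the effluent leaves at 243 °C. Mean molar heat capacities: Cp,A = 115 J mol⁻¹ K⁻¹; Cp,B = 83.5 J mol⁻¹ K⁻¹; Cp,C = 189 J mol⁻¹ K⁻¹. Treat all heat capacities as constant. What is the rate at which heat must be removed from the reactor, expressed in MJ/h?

Q_out = 113 MJ/h

Extent of reaction ξ = 0.644 × 92.9 = 59.828 mol/min
Reaction term: ξ·ΔH°_rxn = 59.828 × -92.8 = -5552 kJ/min
Sensible, feed 37.6→25 °C: -232.35 kJ/min
Outlet flows (mol/min): A 33.072, B 33.072, C 59.828
Sensible, products 25→243 °C: 3896.2 kJ/min
Q = ΔH = -1888.2 kJ/min = -31.47 kW
Heat removed = 113.29 MJ/h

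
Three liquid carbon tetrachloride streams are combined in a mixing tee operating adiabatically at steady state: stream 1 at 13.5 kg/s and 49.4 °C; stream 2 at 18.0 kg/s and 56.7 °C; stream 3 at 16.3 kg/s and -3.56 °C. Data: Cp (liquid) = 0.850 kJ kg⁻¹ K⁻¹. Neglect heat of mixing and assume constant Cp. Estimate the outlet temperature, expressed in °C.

T_out = 34.1 °C

Energy balance with Q = 0: Σ ṁᵢCp,ᵢ(T_out − Tᵢ) = 0
Σ ṁᵢCp,ᵢTᵢ = 13.5×0.850×49.4 + 18.0×0.850×56.7 + 16.3×0.850×-3.56 = 1385.1
Σ ṁᵢCp,ᵢ = 13.5×0.850 + 18.0×0.850 + 16.3×0.850 = 40.63
T_out = 1385.1 / 40.63 = 34.089 °C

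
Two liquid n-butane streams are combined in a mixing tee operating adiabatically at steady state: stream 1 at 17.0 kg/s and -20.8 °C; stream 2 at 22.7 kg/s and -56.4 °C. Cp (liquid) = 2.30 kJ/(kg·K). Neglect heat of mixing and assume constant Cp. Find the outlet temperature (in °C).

Adiabatic, steady state ⇒ Σ ṁᵢCp,ᵢ(T_out − Tᵢ) = 0
Σ ṁᵢCp,ᵢTᵢ = 17.0×2.30×-20.8 + 22.7×2.30×-56.4 = -3757.9
Σ ṁᵢCp,ᵢ = 17.0×2.30 + 22.7×2.30 = 91.31
T_out = -3757.9 / 91.31 = -41.156 °C

T_out = -41.2 °C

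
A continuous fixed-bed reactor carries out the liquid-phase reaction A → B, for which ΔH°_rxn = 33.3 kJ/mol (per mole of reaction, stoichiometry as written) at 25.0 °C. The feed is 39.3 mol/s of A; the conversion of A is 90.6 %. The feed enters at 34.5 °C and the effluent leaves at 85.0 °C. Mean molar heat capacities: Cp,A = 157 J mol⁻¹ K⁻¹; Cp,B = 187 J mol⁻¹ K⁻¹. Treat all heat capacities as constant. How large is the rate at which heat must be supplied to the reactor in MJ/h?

Extent of reaction ξ = 0.906 × 39.3 = 35.606 mol/s
Reaction term: ξ·ΔH°_rxn = 35.606 × 33.3 = 1185.7 kJ/s
Sensible, feed 34.5→25 °C: -58.616 kJ/s
Outlet flows (mol/s): A 3.6942, B 35.606
Sensible, products 25→85.0 °C: 434.3 kJ/s
Q = ΔH = 1561.4 kJ/s = 1561.4 kW
Heat supplied = 5620.9 MJ/h

Q_in = 5620 MJ/h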